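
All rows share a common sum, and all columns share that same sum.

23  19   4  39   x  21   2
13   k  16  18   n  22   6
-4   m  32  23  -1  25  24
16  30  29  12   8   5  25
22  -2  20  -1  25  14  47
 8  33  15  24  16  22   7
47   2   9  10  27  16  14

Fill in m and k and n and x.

m = 26, k = 17, n = 33, x = 17

Rows 4 and 5 both sum to 125, so that's the common total.
The known cells in row 1 total 108, leaving 125 − 108 = 17 for the blank.
The known cells in row 3 total 99, leaving 125 − 99 = 26 for the blank.
The known cells in column 2 total 108, leaving 125 − 108 = 17 for the blank.
The known cells in row 2 total 92, leaving 125 − 92 = 33 for the blank.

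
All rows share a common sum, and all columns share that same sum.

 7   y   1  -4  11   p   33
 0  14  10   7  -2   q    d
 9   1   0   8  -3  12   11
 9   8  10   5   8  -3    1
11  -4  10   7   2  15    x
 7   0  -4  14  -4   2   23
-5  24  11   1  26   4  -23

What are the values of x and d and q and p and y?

Rows 3 and 4 both sum to 38, so that's the common total.
Column 2 has 14 + 1 + 8 − 4 + 0 + 24 = 43; the blank must be 38 − 43 = -5.
Row 5 has 11 − 4 + 10 + 7 + 2 + 15 = 41; the blank must be 38 − 41 = -3.
Row 1 has 7 − 5 + 1 − 4 + 11 + 33 = 43; the blank must be 38 − 43 = -5.
Column 6 has -5 + 12 − 3 + 15 + 2 + 4 = 25; the blank must be 38 − 25 = 13.
Row 2 has 0 + 14 + 10 + 7 − 2 + 13 = 42; the blank must be 38 − 42 = -4.

x = -3, d = -4, q = 13, p = -5, y = -5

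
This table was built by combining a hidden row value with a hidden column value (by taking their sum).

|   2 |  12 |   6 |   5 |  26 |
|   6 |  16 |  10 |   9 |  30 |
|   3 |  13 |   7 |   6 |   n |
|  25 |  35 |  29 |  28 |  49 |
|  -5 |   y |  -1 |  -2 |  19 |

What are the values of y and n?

y = 5, n = 27

The difference between any two rows is the same in every column — this is an addition table with the headers hidden.
Row 5 minus row 1 is -1 − 6 = -7, so its entry in column 2 is 12 + (-7) = 5.
Row 3 minus row 1 is 7 − 6 = 1, so its entry in column 5 is 26 + 1 = 27.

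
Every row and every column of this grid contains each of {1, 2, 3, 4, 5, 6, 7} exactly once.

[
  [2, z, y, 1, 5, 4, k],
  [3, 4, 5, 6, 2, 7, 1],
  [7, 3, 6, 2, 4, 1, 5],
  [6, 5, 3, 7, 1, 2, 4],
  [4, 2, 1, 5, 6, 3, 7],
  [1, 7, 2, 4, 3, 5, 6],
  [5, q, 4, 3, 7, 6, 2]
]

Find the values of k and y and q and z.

For row 7, column 2: row 7 already has {2, 3, 4, 5, 6, 7}; that leaves 1.
Cell (1,2): column 2 already has {1, 2, 3, 4, 5, 7} → 6.
At (row 1, col 3): column 3 already has {1, 2, 3, 4, 5, 6}, so the value is 7.
Cell (1,7): row 1 already has {1, 2, 4, 5, 6, 7} → 3.

k = 3, y = 7, q = 1, z = 6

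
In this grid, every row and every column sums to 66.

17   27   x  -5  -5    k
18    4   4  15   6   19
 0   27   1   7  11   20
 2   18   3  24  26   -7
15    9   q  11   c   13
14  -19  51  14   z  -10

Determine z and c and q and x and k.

z = 16, c = 12, q = 6, x = 1, k = 31

The known cells in row 6 total 50, leaving 66 − 50 = 16 for the blank.
The known cells in column 5 total 54, leaving 66 − 54 = 12 for the blank.
The known cells in row 5 total 60, leaving 66 − 60 = 6 for the blank.
The known cells in column 3 total 65, leaving 66 − 65 = 1 for the blank.
The known cells in row 1 total 35, leaving 66 − 35 = 31 for the blank.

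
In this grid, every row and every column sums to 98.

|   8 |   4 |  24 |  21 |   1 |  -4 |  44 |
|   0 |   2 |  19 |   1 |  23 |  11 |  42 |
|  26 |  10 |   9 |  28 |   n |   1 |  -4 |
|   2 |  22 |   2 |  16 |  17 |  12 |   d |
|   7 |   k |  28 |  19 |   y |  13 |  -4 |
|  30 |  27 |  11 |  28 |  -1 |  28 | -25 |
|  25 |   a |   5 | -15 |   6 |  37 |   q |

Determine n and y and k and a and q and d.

n = 28, y = 24, k = 11, a = 22, q = 18, d = 27

The known cells in row 3 total 70, leaving 98 − 70 = 28 for the blank.
The known cells in column 5 total 74, leaving 98 − 74 = 24 for the blank.
The known cells in row 4 total 71, leaving 98 − 71 = 27 for the blank.
The known cells in column 7 total 80, leaving 98 − 80 = 18 for the blank.
The known cells in row 7 total 76, leaving 98 − 76 = 22 for the blank.
The known cells in row 5 total 87, leaving 98 − 87 = 11 for the blank.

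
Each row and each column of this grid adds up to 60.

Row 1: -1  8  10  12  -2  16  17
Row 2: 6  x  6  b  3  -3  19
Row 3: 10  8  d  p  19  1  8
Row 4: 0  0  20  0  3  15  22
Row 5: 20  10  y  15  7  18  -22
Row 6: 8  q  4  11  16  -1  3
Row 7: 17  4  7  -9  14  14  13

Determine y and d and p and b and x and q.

Row 6: 8 + 4 + 11 + 16 − 1 + 3 = 41, so its missing entry is 60 − 41 = 19.
Column 2: 8 + 8 + 0 + 10 + 19 + 4 = 49, so its missing entry is 60 − 49 = 11.
Row 5: 20 + 10 + 15 + 7 + 18 − 22 = 48, so its missing entry is 60 − 48 = 12.
Column 3: 10 + 6 + 20 + 12 + 4 + 7 = 59, so its missing entry is 60 − 59 = 1.
Row 3: 10 + 8 + 1 + 19 + 1 + 8 = 47, so its missing entry is 60 − 47 = 13.
Row 2: 6 + 11 + 6 + 3 − 3 + 19 = 42, so its missing entry is 60 − 42 = 18.

y = 12, d = 1, p = 13, b = 18, x = 11, q = 19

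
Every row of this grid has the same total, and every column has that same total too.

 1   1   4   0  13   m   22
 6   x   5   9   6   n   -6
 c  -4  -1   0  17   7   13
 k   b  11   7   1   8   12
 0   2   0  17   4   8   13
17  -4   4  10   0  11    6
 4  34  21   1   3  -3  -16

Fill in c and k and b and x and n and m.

c = 12, k = 4, b = 1, x = 14, n = 10, m = 3

Rows 5 and 6 both sum to 44, so that's the common total.
Row 3: -4 − 1 + 0 + 17 + 7 + 13 = 32, so its missing entry is 44 − 32 = 12.
Column 1: 1 + 6 + 12 + 0 + 17 + 4 = 40, so its missing entry is 44 − 40 = 4.
Row 4: 4 + 11 + 7 + 1 + 8 + 12 = 43, so its missing entry is 44 − 43 = 1.
Column 2: 1 − 4 + 1 + 2 − 4 + 34 = 30, so its missing entry is 44 − 30 = 14.
Row 2: 6 + 14 + 5 + 9 + 6 − 6 = 34, so its missing entry is 44 − 34 = 10.
Row 1: 1 + 1 + 4 + 0 + 13 + 22 = 41, so its missing entry is 44 − 41 = 3.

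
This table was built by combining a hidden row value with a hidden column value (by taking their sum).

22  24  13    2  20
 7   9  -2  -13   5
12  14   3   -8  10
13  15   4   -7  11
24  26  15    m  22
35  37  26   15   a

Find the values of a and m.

a = 33, m = 4

The difference between any two rows is the same in every column — this is an addition table with the headers hidden.
Row 6 minus row 1 is 37 − 24 = 13, so its entry in column 5 is 20 + 13 = 33.
Row 5 minus row 1 is 26 − 24 = 2, so its entry in column 4 is 2 + 2 = 4.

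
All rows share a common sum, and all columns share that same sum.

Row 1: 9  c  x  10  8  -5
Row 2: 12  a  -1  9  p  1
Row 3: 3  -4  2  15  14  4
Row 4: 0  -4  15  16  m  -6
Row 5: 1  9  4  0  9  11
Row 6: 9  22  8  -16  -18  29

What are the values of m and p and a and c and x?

m = 13, p = 8, a = 5, c = 6, x = 6

Rows 3 and 5 both sum to 34, so that's the common total.
The known cells in row 4 total 21, leaving 34 − 21 = 13 for the blank.
The known cells in column 5 total 26, leaving 34 − 26 = 8 for the blank.
The known cells in row 2 total 29, leaving 34 − 29 = 5 for the blank.
The known cells in column 2 total 28, leaving 34 − 28 = 6 for the blank.
The known cells in row 1 total 28, leaving 34 − 28 = 6 for the blank.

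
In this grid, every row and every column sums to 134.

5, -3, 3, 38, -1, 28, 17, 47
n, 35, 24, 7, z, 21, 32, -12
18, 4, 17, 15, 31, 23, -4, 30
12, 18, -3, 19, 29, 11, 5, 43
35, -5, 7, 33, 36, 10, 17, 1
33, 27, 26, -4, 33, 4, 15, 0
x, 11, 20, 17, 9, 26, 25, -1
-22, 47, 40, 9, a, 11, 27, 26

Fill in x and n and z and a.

Row 8 has -22 + 47 + 40 + 9 + 11 + 27 + 26 = 138; the blank must be 134 − 138 = -4.
Column 5 has -1 + 31 + 29 + 36 + 33 + 9 − 4 = 133; the blank must be 134 − 133 = 1.
Row 2 has 35 + 24 + 7 + 1 + 21 + 32 − 12 = 108; the blank must be 134 − 108 = 26.
Row 7 has 11 + 20 + 17 + 9 + 26 + 25 − 1 = 107; the blank must be 134 − 107 = 27.

x = 27, n = 26, z = 1, a = -4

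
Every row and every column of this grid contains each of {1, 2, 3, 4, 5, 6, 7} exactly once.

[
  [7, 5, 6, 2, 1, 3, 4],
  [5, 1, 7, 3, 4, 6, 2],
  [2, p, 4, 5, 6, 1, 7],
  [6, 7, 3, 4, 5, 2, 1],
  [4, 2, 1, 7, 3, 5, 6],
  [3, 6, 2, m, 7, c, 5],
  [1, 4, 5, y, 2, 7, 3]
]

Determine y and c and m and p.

For row 7, column 4: row 7 already has {1, 2, 3, 4, 5, 7}; that leaves 6.
At (row 6, col 4): column 4 already has {2, 3, 4, 5, 6, 7}, so the value is 1.
At (row 3, col 2): row 3 already has {1, 2, 4, 5, 6, 7}, so the value is 3.
For row 6, column 6: row 6 already has {1, 2, 3, 5, 6, 7}; that leaves 4.

y = 6, c = 4, m = 1, p = 3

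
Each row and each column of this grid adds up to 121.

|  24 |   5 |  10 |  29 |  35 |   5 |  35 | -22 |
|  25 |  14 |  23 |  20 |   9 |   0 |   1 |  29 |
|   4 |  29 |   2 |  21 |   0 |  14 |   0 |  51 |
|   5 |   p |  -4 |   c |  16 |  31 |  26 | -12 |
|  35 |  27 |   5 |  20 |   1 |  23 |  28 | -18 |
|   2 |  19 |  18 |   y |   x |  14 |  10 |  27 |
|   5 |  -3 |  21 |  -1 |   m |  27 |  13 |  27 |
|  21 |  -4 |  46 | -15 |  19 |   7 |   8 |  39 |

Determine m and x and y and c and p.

The known cells in column 2 total 87, leaving 121 − 87 = 34 for the blank.
The known cells in row 7 total 89, leaving 121 − 89 = 32 for the blank.
The known cells in column 5 total 112, leaving 121 − 112 = 9 for the blank.
The known cells in row 4 total 96, leaving 121 − 96 = 25 for the blank.
The known cells in row 6 total 99, leaving 121 − 99 = 22 for the blank.

m = 32, x = 9, y = 22, c = 25, p = 34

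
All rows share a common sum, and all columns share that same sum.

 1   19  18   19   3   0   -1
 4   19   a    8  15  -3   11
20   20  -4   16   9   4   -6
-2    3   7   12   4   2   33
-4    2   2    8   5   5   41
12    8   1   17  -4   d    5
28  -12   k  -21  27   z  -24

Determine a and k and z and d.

Rows 1 and 3 both sum to 59, so that's the common total.
Row 2 has 4 + 19 + 8 + 15 − 3 + 11 = 54; the blank must be 59 − 54 = 5.
Column 3 has 18 + 5 − 4 + 7 + 2 + 1 = 29; the blank must be 59 − 29 = 30.
Row 7 has 28 − 12 + 30 − 21 + 27 − 24 = 28; the blank must be 59 − 28 = 31.
Row 6 has 12 + 8 + 1 + 17 − 4 + 5 = 39; the blank must be 59 − 39 = 20.

a = 5, k = 30, z = 31, d = 20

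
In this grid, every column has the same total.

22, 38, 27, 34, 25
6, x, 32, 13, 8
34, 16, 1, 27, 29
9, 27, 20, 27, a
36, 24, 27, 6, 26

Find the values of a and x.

a = 19, x = 2

Column 3 sums to 107 and so does column 4; that's the common total.
In column 5 the known cells total 88, leaving 107 − 88 = 19.
In column 2 the known cells total 105, leaving 107 − 105 = 2.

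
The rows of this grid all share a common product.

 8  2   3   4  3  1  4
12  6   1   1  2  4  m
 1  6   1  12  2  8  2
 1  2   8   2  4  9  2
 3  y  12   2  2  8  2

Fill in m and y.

Rows 3 and 4 each multiply to 2304, so every row has product 2304.
Row 2: 12×6×1×1×2×4 = 576, so the missing entry is 2304 ÷ 576 = 4.
Row 5: 3×12×2×2×8×2 = 2304, so the missing entry is 2304 ÷ 2304 = 1.

m = 4, y = 1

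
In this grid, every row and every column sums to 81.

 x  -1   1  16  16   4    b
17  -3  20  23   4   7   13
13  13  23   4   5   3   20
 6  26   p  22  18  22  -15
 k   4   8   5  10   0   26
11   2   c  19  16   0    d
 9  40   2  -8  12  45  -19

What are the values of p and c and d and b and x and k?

Row 5: 4 + 8 + 5 + 10 + 0 + 26 = 53, so its missing entry is 81 − 53 = 28.
Column 1: 17 + 13 + 6 + 28 + 11 + 9 = 84, so its missing entry is 81 − 84 = -3.
Row 1: -3 − 1 + 1 + 16 + 16 + 4 = 33, so its missing entry is 81 − 33 = 48.
Column 7: 48 + 13 + 20 − 15 + 26 − 19 = 73, so its missing entry is 81 − 73 = 8.
Row 4: 6 + 26 + 22 + 18 + 22 − 15 = 79, so its missing entry is 81 − 79 = 2.
Row 6: 11 + 2 + 19 + 16 + 0 + 8 = 56, so its missing entry is 81 − 56 = 25.

p = 2, c = 25, d = 8, b = 48, x = -3, k = 28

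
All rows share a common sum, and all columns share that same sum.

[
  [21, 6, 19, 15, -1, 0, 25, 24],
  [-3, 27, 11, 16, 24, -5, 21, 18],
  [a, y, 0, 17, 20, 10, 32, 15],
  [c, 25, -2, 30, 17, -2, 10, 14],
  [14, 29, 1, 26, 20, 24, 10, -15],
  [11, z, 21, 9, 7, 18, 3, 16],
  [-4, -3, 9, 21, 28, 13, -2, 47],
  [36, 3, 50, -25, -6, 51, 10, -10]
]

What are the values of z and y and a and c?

Rows 1 and 2 both sum to 109, so that's the common total.
Row 6: 11 + 21 + 9 + 7 + 18 + 3 + 16 = 85, so its missing entry is 109 − 85 = 24.
Column 2: 6 + 27 + 25 + 29 + 24 − 3 + 3 = 111, so its missing entry is 109 − 111 = -2.
Row 3: -2 + 0 + 17 + 20 + 10 + 32 + 15 = 92, so its missing entry is 109 − 92 = 17.
Row 4: 25 − 2 + 30 + 17 − 2 + 10 + 14 = 92, so its missing entry is 109 − 92 = 17.

z = 24, y = -2, a = 17, c = 17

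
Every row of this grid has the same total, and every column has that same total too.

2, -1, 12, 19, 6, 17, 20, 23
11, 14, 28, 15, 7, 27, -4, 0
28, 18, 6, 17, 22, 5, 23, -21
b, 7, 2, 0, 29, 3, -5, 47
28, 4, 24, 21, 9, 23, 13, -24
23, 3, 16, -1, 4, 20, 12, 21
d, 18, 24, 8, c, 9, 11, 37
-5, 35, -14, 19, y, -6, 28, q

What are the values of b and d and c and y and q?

Rows 1 and 2 both sum to 98, so that's the common total.
Column 8: 23 + 0 − 21 + 47 − 24 + 21 + 37 = 83, so its missing entry is 98 − 83 = 15.
Row 8: -5 + 35 − 14 + 19 − 6 + 28 + 15 = 72, so its missing entry is 98 − 72 = 26.
Column 5: 6 + 7 + 22 + 29 + 9 + 4 + 26 = 103, so its missing entry is 98 − 103 = -5.
Row 4: 7 + 2 + 0 + 29 + 3 − 5 + 47 = 83, so its missing entry is 98 − 83 = 15.
Row 7: 18 + 24 + 8 − 5 + 9 + 11 + 37 = 102, so its missing entry is 98 − 102 = -4.

b = 15, d = -4, c = -5, y = 26, q = 15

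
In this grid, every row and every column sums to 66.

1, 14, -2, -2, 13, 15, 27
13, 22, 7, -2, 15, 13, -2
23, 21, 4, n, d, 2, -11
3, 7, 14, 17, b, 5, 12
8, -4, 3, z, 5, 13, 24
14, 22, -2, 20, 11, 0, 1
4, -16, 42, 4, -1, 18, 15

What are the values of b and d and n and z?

b = 8, d = 15, n = 12, z = 17

Row 4: 3 + 7 + 14 + 17 + 5 + 12 = 58, so its missing entry is 66 − 58 = 8.
Column 5: 13 + 15 + 8 + 5 + 11 − 1 = 51, so its missing entry is 66 − 51 = 15.
Row 3: 23 + 21 + 4 + 15 + 2 − 11 = 54, so its missing entry is 66 − 54 = 12.
Row 5: 8 − 4 + 3 + 5 + 13 + 24 = 49, so its missing entry is 66 − 49 = 17.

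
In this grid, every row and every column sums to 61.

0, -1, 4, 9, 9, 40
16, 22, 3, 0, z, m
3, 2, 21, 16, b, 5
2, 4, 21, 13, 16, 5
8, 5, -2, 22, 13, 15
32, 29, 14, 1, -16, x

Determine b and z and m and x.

The known cells in row 3 total 47, leaving 61 − 47 = 14 for the blank.
The known cells in row 6 total 60, leaving 61 − 60 = 1 for the blank.
The known cells in column 5 total 36, leaving 61 − 36 = 25 for the blank.
The known cells in row 2 total 66, leaving 61 − 66 = -5 for the blank.

b = 14, z = 25, m = -5, x = 1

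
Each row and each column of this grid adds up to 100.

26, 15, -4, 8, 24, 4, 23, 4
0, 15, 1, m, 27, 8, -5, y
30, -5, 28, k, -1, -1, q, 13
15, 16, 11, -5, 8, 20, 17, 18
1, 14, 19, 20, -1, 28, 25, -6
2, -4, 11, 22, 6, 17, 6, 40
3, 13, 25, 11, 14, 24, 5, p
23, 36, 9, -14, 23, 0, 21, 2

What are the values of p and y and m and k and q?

Row 7: 3 + 13 + 25 + 11 + 14 + 24 + 5 = 95, so its missing entry is 100 − 95 = 5.
Column 8: 4 + 13 + 18 − 6 + 40 + 5 + 2 = 76, so its missing entry is 100 − 76 = 24.
Column 7: 23 − 5 + 17 + 25 + 6 + 5 + 21 = 92, so its missing entry is 100 − 92 = 8.
Row 3: 30 − 5 + 28 − 1 − 1 + 8 + 13 = 72, so its missing entry is 100 − 72 = 28.
Row 2: 0 + 15 + 1 + 27 + 8 − 5 + 24 = 70, so its missing entry is 100 − 70 = 30.

p = 5, y = 24, m = 30, k = 28, q = 8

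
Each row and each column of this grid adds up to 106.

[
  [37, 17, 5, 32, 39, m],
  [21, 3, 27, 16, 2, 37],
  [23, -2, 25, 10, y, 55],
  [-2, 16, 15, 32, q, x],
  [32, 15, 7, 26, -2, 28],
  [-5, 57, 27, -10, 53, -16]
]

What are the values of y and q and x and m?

y = -5, q = 19, x = 26, m = -24

Row 3 has 23 − 2 + 25 + 10 + 55 = 111; the blank must be 106 − 111 = -5.
Column 5 has 39 + 2 − 5 − 2 + 53 = 87; the blank must be 106 − 87 = 19.
Row 4 has -2 + 16 + 15 + 32 + 19 = 80; the blank must be 106 − 80 = 26.
Row 1 has 37 + 17 + 5 + 32 + 39 = 130; the blank must be 106 − 130 = -24.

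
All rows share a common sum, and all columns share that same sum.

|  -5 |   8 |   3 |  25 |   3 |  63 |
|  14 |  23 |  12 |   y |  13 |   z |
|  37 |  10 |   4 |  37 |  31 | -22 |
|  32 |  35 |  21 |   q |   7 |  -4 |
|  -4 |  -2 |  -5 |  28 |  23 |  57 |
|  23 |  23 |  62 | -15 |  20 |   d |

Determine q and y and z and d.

Rows 1 and 3 both sum to 97, so that's the common total.
Row 6: 23 + 23 + 62 − 15 + 20 = 113, so its missing entry is 97 − 113 = -16.
Row 4: 32 + 35 + 21 + 7 − 4 = 91, so its missing entry is 97 − 91 = 6.
Column 4: 25 + 37 + 6 + 28 − 15 = 81, so its missing entry is 97 − 81 = 16.
Row 2: 14 + 23 + 12 + 16 + 13 = 78, so its missing entry is 97 − 78 = 19.

q = 6, y = 16, z = 19, d = -16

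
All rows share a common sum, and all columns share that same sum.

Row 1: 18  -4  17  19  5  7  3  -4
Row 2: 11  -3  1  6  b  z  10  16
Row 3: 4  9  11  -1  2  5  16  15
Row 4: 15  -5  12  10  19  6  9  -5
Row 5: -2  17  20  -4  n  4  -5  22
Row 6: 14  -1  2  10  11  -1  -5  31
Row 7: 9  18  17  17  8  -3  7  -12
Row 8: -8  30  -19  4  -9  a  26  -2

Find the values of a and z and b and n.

a = 39, z = 4, b = 16, n = 9

Rows 1 and 3 both sum to 61, so that's the common total.
The known cells in row 5 total 52, leaving 61 − 52 = 9 for the blank.
The known cells in row 8 total 22, leaving 61 − 22 = 39 for the blank.
The known cells in column 5 total 45, leaving 61 − 45 = 16 for the blank.
The known cells in row 2 total 57, leaving 61 − 57 = 4 for the blank.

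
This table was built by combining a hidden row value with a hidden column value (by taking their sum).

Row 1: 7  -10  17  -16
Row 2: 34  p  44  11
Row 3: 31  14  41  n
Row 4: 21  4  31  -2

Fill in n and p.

The difference between any two rows is the same in every column — this is an addition table with the headers hidden.
Row 3 minus row 1 is 41 − 17 = 24, so its entry in column 4 is -16 + 24 = 8.
Row 2 minus row 1 is 44 − 17 = 27, so its entry in column 2 is -10 + 27 = 17.

n = 8, p = 17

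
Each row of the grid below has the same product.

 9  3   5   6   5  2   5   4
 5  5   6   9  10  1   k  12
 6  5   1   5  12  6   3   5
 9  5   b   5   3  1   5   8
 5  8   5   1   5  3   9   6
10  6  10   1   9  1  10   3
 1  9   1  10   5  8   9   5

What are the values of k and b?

k = 1, b = 6

Rows 3 and 6 each multiply to 162000, so every row has product 162000.
Row 2: 5×5×6×9×10×1×12 = 162000, so the missing entry is 162000 ÷ 162000 = 1.
Row 4: 9×5×5×3×1×5×8 = 27000, so the missing entry is 162000 ÷ 27000 = 6.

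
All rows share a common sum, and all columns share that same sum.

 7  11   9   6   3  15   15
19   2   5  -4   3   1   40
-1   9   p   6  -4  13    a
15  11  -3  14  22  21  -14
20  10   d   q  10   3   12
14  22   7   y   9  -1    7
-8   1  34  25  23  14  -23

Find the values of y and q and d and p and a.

Rows 1 and 2 both sum to 66, so that's the common total.
Column 7: 15 + 40 − 14 + 12 + 7 − 23 = 37, so its missing entry is 66 − 37 = 29.
Row 3: -1 + 9 + 6 − 4 + 13 + 29 = 52, so its missing entry is 66 − 52 = 14.
Column 3: 9 + 5 + 14 − 3 + 7 + 34 = 66, so its missing entry is 66 − 66 = 0.
Row 5: 20 + 10 + 0 + 10 + 3 + 12 = 55, so its missing entry is 66 − 55 = 11.
Row 6: 14 + 22 + 7 + 9 − 1 + 7 = 58, so its missing entry is 66 − 58 = 8.

y = 8, q = 11, d = 0, p = 14, a = 29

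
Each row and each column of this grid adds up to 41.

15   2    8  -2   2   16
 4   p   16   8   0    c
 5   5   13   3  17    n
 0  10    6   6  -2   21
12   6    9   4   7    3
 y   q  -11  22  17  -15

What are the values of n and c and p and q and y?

Column 1 has 15 + 4 + 5 + 0 + 12 = 36; the blank must be 41 − 36 = 5.
Row 6 has 5 − 11 + 22 + 17 − 15 = 18; the blank must be 41 − 18 = 23.
Column 2 has 2 + 5 + 10 + 6 + 23 = 46; the blank must be 41 − 46 = -5.
Row 2 has 4 − 5 + 16 + 8 + 0 = 23; the blank must be 41 − 23 = 18.
Row 3 has 5 + 5 + 13 + 3 + 17 = 43; the blank must be 41 − 43 = -2.

n = -2, c = 18, p = -5, q = 23, y = 5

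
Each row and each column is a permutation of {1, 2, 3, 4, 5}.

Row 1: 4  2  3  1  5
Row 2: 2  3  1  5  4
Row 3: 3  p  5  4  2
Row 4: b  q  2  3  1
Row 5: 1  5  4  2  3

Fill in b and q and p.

b = 5, q = 4, p = 1

Cell (3,2): row 3 already has {2, 3, 4, 5} → 1.
At (row 4, col 2): column 2 already has {1, 2, 3, 5}, so the value is 4.
Cell (4,1): row 4 already has {1, 2, 3, 4} → 5.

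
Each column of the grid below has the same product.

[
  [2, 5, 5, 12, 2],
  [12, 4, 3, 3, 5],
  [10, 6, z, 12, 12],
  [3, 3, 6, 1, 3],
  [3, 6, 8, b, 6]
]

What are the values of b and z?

Columns 2 and 5 each multiply to 2160, so every column has product 2160.
Column 4: 12×3×12×1 = 432, so the missing entry is 2160 ÷ 432 = 5.
Column 3: 5×3×6×8 = 720, so the missing entry is 2160 ÷ 720 = 3.

b = 5, z = 3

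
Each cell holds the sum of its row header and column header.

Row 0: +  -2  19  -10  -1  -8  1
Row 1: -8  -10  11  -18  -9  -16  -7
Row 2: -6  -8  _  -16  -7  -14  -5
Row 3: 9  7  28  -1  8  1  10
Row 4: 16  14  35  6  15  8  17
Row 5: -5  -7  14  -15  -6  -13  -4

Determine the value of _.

13

-6 + 19 = 13.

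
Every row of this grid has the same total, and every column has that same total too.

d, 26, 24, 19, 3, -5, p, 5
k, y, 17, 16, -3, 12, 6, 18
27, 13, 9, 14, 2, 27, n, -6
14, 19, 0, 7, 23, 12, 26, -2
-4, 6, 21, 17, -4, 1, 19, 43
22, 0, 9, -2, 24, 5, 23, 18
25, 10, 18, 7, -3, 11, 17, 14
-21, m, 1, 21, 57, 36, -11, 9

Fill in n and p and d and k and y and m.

Rows 4 and 5 both sum to 99, so that's the common total.
Row 8: -21 + 1 + 21 + 57 + 36 − 11 + 9 = 92, so its missing entry is 99 − 92 = 7.
Column 2: 26 + 13 + 19 + 6 + 0 + 10 + 7 = 81, so its missing entry is 99 − 81 = 18.
Row 3: 27 + 13 + 9 + 14 + 2 + 27 − 6 = 86, so its missing entry is 99 − 86 = 13.
Column 7: 6 + 13 + 26 + 19 + 23 + 17 − 11 = 93, so its missing entry is 99 − 93 = 6.
Row 1: 26 + 24 + 19 + 3 − 5 + 6 + 5 = 78, so its missing entry is 99 − 78 = 21.
Row 2: 18 + 17 + 16 − 3 + 12 + 6 + 18 = 84, so its missing entry is 99 − 84 = 15.

n = 13, p = 6, d = 21, k = 15, y = 18, m = 7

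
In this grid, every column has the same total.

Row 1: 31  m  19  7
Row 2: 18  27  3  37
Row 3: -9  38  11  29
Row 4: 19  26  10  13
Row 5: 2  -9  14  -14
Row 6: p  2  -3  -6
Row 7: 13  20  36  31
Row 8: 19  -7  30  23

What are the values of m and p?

The complete columns each total 120.
Column 2 is missing 120 − 97 = 23 (since 27 + 38 + 26 − 9 + 2 + 20 − 7 = 97).
Column 1 is missing 120 − 93 = 27 (since 31 + 18 − 9 + 19 + 2 + 13 + 19 = 93).

m = 23, p = 27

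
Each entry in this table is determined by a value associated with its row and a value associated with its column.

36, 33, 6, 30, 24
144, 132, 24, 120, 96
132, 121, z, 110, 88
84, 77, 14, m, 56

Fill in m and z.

Each row is a constant multiple of every other row — this is a multiplication table with the headers hidden.
Row 4 is 77/33 = 7/3 times row 1, so its entry in column 4 is 30 × 7/3 = 70.
Row 3 is 121/33 = 11/3 times row 1, so its entry in column 3 is 6 × 11/3 = 22.

m = 70, z = 22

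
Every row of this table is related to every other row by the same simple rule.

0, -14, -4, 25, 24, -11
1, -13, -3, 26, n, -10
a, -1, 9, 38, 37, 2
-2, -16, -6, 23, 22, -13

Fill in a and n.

a = 13, n = 25

The difference between any two rows is the same in every column — this is an addition table with the headers hidden.
Row 3 minus row 1 is 9 − (-4) = 13, so its entry in column 1 is 0 + 13 = 13.
Row 2 minus row 1 is -3 − (-4) = 1, so its entry in column 5 is 24 + 1 = 25.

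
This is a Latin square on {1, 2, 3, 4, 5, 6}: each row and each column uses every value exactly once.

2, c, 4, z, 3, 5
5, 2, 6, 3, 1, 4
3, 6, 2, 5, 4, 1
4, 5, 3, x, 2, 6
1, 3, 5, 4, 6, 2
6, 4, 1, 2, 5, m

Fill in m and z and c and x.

At (row 1, col 2): column 2 already has {2, 3, 4, 5, 6}, so the value is 1.
For row 1, column 4: row 1 already has {1, 2, 3, 4, 5}; that leaves 6.
For row 4, column 4: row 4 already has {2, 3, 4, 5, 6}; that leaves 1.
At (row 6, col 6): row 6 already has {1, 2, 4, 5, 6}, so the value is 3.

m = 3, z = 6, c = 1, x = 1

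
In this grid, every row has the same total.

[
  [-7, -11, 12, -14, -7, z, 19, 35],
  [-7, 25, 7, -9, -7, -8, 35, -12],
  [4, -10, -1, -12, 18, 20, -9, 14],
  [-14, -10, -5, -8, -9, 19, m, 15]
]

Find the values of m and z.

m = 36, z = -3

The complete rows each total 24.
Row 4 is missing 24 − (-12) = 36 (since -14 − 10 − 5 − 8 − 9 + 19 + 15 = -12).
Row 1 is missing 24 − 27 = -3 (since -7 − 11 + 12 − 14 − 7 + 19 + 35 = 27).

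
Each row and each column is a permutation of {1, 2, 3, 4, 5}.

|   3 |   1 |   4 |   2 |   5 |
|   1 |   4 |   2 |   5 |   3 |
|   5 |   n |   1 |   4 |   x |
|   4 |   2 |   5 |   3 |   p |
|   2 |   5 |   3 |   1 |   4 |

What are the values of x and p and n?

x = 2, p = 1, n = 3

For row 3, column 2: column 2 already has {1, 2, 4, 5}; that leaves 3.
For row 3, column 5: row 3 already has {1, 3, 4, 5}; that leaves 2.
Cell (4,5): row 4 already has {2, 3, 4, 5} → 1.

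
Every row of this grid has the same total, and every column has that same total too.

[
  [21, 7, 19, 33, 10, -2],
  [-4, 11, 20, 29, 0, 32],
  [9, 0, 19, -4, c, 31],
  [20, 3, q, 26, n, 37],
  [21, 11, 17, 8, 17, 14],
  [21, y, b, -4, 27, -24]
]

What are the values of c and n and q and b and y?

Rows 1 and 2 both sum to 88, so that's the common total.
Row 3 has 9 + 0 + 19 − 4 + 31 = 55; the blank must be 88 − 55 = 33.
Column 5 has 10 + 0 + 33 + 17 + 27 = 87; the blank must be 88 − 87 = 1.
Column 2 has 7 + 11 + 0 + 3 + 11 = 32; the blank must be 88 − 32 = 56.
Row 4 has 20 + 3 + 26 + 1 + 37 = 87; the blank must be 88 − 87 = 1.
Row 6 has 21 + 56 − 4 + 27 − 24 = 76; the blank must be 88 − 76 = 12.

c = 33, n = 1, q = 1, b = 12, y = 56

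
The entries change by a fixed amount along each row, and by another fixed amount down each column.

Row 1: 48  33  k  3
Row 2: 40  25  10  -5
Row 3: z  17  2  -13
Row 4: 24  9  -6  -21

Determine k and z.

Along each row the entries change by -15 per step; down each column they change by -8.
Row 1: from 48 at column 1, stepping by -15 to column 3 gives 18.
Row 3: from 17 at column 2, stepping by -15 to column 1 gives 32.

k = 18, z = 32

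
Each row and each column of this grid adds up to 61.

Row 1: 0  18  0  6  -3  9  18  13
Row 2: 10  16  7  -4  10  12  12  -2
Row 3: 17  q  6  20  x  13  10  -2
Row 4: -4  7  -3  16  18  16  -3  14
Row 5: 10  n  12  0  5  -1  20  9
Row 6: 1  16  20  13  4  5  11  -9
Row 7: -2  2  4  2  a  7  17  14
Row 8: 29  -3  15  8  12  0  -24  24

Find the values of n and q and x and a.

Row 7: -2 + 2 + 4 + 2 + 7 + 17 + 14 = 44, so its missing entry is 61 − 44 = 17.
Column 5: -3 + 10 + 18 + 5 + 4 + 17 + 12 = 63, so its missing entry is 61 − 63 = -2.
Row 5: 10 + 12 + 0 + 5 − 1 + 20 + 9 = 55, so its missing entry is 61 − 55 = 6.
Row 3: 17 + 6 + 20 − 2 + 13 + 10 − 2 = 62, so its missing entry is 61 − 62 = -1.

n = 6, q = -1, x = -2, a = 17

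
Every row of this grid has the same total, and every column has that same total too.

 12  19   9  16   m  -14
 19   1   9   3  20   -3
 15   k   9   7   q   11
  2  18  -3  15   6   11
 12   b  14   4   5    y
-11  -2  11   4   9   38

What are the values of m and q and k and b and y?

Rows 2 and 4 both sum to 49, so that's the common total.
The known cells in row 1 total 42, leaving 49 − 42 = 7 for the blank.
The known cells in column 5 total 47, leaving 49 − 47 = 2 for the blank.
The known cells in row 3 total 44, leaving 49 − 44 = 5 for the blank.
The known cells in column 6 total 43, leaving 49 − 43 = 6 for the blank.
The known cells in row 5 total 41, leaving 49 − 41 = 8 for the blank.

m = 7, q = 2, k = 5, b = 8, y = 6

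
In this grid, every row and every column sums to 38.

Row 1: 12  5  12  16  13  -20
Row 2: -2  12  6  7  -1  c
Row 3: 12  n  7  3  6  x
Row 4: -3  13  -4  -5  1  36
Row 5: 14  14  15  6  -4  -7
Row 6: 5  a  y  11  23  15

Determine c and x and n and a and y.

The known cells in row 2 total 22, leaving 38 − 22 = 16 for the blank.
The known cells in column 6 total 40, leaving 38 − 40 = -2 for the blank.
The known cells in row 3 total 26, leaving 38 − 26 = 12 for the blank.
The known cells in column 2 total 56, leaving 38 − 56 = -18 for the blank.
The known cells in row 6 total 36, leaving 38 − 36 = 2 for the blank.

c = 16, x = -2, n = 12, a = -18, y = 2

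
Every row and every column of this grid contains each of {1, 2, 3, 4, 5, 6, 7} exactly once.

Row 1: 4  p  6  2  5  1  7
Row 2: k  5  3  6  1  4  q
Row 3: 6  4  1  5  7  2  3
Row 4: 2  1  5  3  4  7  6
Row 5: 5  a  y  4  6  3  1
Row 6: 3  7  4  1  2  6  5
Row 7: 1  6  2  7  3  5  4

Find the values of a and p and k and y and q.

a = 2, p = 3, k = 7, y = 7, q = 2

Cell (1,2): row 1 already has {1, 2, 4, 5, 6, 7} → 3.
Cell (5,3): column 3 already has {1, 2, 3, 4, 5, 6} → 7.
At (row 2, col 1): column 1 already has {1, 2, 3, 4, 5, 6}, so the value is 7.
Cell (2,7): row 2 already has {1, 3, 4, 5, 6, 7} → 2.
At (row 5, col 2): row 5 already has {1, 3, 4, 5, 6, 7}, so the value is 2.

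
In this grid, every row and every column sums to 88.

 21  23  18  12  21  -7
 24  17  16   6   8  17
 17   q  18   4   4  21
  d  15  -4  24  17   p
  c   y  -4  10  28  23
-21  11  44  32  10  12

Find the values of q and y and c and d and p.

Row 3: 17 + 18 + 4 + 4 + 21 = 64, so its missing entry is 88 − 64 = 24.
Column 2: 23 + 17 + 24 + 15 + 11 = 90, so its missing entry is 88 − 90 = -2.
Row 5: -2 − 4 + 10 + 28 + 23 = 55, so its missing entry is 88 − 55 = 33.
Column 1: 21 + 24 + 17 + 33 − 21 = 74, so its missing entry is 88 − 74 = 14.
Row 4: 14 + 15 − 4 + 24 + 17 = 66, so its missing entry is 88 − 66 = 22.

q = 24, y = -2, c = 33, d = 14, p = 22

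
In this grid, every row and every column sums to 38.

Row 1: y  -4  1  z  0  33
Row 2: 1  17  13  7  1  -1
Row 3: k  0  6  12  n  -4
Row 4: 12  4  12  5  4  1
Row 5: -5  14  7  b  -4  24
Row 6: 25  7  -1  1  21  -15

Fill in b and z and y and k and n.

Column 5: 0 + 1 + 4 − 4 + 21 = 22, so its missing entry is 38 − 22 = 16.
Row 5: -5 + 14 + 7 − 4 + 24 = 36, so its missing entry is 38 − 36 = 2.
Column 4: 7 + 12 + 5 + 2 + 1 = 27, so its missing entry is 38 − 27 = 11.
Row 1: -4 + 1 + 11 + 0 + 33 = 41, so its missing entry is 38 − 41 = -3.
Row 3: 0 + 6 + 12 + 16 − 4 = 30, so its missing entry is 38 − 30 = 8.

b = 2, z = 11, y = -3, k = 8, n = 16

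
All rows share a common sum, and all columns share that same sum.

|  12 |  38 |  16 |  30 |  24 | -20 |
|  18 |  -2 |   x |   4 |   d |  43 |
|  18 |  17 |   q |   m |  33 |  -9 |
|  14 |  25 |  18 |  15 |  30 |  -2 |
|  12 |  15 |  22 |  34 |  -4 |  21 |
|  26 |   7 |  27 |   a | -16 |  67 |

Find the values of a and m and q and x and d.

Rows 1 and 4 both sum to 100, so that's the common total.
The known cells in column 5 total 67, leaving 100 − 67 = 33 for the blank.
The known cells in row 2 total 96, leaving 100 − 96 = 4 for the blank.
The known cells in column 3 total 87, leaving 100 − 87 = 13 for the blank.
The known cells in row 3 total 72, leaving 100 − 72 = 28 for the blank.
The known cells in row 6 total 111, leaving 100 − 111 = -11 for the blank.

a = -11, m = 28, q = 13, x = 4, d = 33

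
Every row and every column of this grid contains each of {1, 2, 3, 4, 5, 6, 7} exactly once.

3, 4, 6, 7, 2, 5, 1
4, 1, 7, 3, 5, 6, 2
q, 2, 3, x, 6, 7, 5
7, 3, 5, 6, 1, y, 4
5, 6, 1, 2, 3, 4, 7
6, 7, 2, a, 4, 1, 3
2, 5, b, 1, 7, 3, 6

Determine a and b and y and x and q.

At (row 7, col 3): row 7 already has {1, 2, 3, 5, 6, 7}, so the value is 4.
Cell (3,1): column 1 already has {2, 3, 4, 5, 6, 7} → 1.
Cell (3,4): row 3 already has {1, 2, 3, 5, 6, 7} → 4.
For row 6, column 4: row 6 already has {1, 2, 3, 4, 6, 7}; that leaves 5.
For row 4, column 6: row 4 already has {1, 3, 4, 5, 6, 7}; that leaves 2.

a = 5, b = 4, y = 2, x = 4, q = 1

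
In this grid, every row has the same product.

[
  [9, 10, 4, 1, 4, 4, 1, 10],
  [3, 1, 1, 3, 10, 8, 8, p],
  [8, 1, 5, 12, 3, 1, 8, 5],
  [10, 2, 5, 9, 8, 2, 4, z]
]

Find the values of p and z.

p = 10, z = 1

Rows 1 and 3 each multiply to 57600, so every row has product 57600.
Row 2: 3×1×1×3×10×8×8 = 5760, so the missing entry is 57600 ÷ 5760 = 10.
Row 4: 10×2×5×9×8×2×4 = 57600, so the missing entry is 57600 ÷ 57600 = 1.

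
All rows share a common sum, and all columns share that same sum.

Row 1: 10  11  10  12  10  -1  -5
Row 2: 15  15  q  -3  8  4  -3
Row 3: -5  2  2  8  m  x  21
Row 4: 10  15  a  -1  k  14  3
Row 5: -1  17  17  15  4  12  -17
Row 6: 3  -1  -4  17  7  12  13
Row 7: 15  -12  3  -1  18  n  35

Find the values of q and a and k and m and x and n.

Rows 1 and 5 both sum to 47, so that's the common total.
Row 2: 15 + 15 − 3 + 8 + 4 − 3 = 36, so its missing entry is 47 − 36 = 11.
Row 7: 15 − 12 + 3 − 1 + 18 + 35 = 58, so its missing entry is 47 − 58 = -11.
Column 3: 10 + 11 + 2 + 17 − 4 + 3 = 39, so its missing entry is 47 − 39 = 8.
Row 4: 10 + 15 + 8 − 1 + 14 + 3 = 49, so its missing entry is 47 − 49 = -2.
Column 5: 10 + 8 − 2 + 4 + 7 + 18 = 45, so its missing entry is 47 − 45 = 2.
Row 3: -5 + 2 + 2 + 8 + 2 + 21 = 30, so its missing entry is 47 − 30 = 17.

q = 11, a = 8, k = -2, m = 2, x = 17, n = -11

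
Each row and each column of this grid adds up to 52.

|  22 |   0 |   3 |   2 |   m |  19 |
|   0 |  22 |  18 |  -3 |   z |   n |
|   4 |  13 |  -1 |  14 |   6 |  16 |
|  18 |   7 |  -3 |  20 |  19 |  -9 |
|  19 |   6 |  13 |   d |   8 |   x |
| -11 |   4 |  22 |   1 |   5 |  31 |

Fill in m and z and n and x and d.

Row 1: 22 + 0 + 3 + 2 + 19 = 46, so its missing entry is 52 − 46 = 6.
Column 4: 2 − 3 + 14 + 20 + 1 = 34, so its missing entry is 52 − 34 = 18.
Column 5: 6 + 6 + 19 + 8 + 5 = 44, so its missing entry is 52 − 44 = 8.
Row 2: 0 + 22 + 18 − 3 + 8 = 45, so its missing entry is 52 − 45 = 7.
Row 5: 19 + 6 + 13 + 18 + 8 = 64, so its missing entry is 52 − 64 = -12.

m = 6, z = 8, n = 7, x = -12, d = 18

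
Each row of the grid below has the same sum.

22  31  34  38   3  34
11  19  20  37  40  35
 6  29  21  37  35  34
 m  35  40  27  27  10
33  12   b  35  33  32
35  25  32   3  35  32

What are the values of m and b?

The complete rows each total 162.
Row 4 is missing 162 − 139 = 23 (since 35 + 40 + 27 + 27 + 10 = 139).
Row 5 is missing 162 − 145 = 17 (since 33 + 12 + 35 + 33 + 32 = 145).

m = 23, b = 17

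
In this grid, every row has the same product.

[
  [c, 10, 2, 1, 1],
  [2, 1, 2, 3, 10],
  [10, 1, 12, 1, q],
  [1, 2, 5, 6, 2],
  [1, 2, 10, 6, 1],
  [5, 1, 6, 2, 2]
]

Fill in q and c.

q = 1, c = 6

Rows 5 and 6 each multiply to 120, so every row has product 120.
Row 3: 10×1×12×1 = 120, so the missing entry is 120 ÷ 120 = 1.
Row 1: 10×2×1×1 = 20, so the missing entry is 120 ÷ 20 = 6.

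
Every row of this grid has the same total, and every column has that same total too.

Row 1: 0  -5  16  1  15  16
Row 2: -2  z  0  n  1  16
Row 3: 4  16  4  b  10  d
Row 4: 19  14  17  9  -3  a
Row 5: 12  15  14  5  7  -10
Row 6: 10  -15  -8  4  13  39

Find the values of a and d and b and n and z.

a = -13, d = -5, b = 14, n = 10, z = 18

Rows 1 and 5 both sum to 43, so that's the common total.
The known cells in column 2 total 25, leaving 43 − 25 = 18 for the blank.
The known cells in row 2 total 33, leaving 43 − 33 = 10 for the blank.
The known cells in column 4 total 29, leaving 43 − 29 = 14 for the blank.
The known cells in row 3 total 48, leaving 43 − 48 = -5 for the blank.
The known cells in row 4 total 56, leaving 43 − 56 = -13 for the blank.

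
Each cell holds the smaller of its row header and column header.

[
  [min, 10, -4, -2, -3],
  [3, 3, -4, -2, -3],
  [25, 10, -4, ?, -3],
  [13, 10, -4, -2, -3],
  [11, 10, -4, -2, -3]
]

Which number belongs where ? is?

-2

min(25, -2) = -2.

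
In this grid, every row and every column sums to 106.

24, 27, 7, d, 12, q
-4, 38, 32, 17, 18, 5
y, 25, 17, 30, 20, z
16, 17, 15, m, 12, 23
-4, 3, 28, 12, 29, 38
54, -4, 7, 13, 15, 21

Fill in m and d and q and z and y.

The known cells in column 1 total 86, leaving 106 − 86 = 20 for the blank.
The known cells in row 4 total 83, leaving 106 − 83 = 23 for the blank.
The known cells in column 4 total 95, leaving 106 − 95 = 11 for the blank.
The known cells in row 1 total 81, leaving 106 − 81 = 25 for the blank.
The known cells in row 3 total 112, leaving 106 − 112 = -6 for the blank.

m = 23, d = 11, q = 25, z = -6, y = 20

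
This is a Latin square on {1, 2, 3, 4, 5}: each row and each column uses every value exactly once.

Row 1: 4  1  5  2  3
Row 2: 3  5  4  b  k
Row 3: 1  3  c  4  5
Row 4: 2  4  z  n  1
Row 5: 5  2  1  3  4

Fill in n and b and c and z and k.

n = 5, b = 1, c = 2, z = 3, k = 2

For row 2, column 5: column 5 already has {1, 3, 4, 5}; that leaves 2.
At (row 3, col 3): row 3 already has {1, 3, 4, 5}, so the value is 2.
Cell (4,3): column 3 already has {1, 2, 4, 5} → 3.
At (row 4, col 4): row 4 already has {1, 2, 3, 4}, so the value is 5.
For row 2, column 4: row 2 already has {2, 3, 4, 5}; that leaves 1.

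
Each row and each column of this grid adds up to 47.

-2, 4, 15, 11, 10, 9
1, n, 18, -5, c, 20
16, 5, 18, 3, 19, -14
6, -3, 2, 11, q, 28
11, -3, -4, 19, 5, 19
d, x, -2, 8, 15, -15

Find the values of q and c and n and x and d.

q = 3, c = -5, n = 18, x = 26, d = 15

Row 4 has 6 − 3 + 2 + 11 + 28 = 44; the blank must be 47 − 44 = 3.
Column 5 has 10 + 19 + 3 + 5 + 15 = 52; the blank must be 47 − 52 = -5.
Row 2 has 1 + 18 − 5 − 5 + 20 = 29; the blank must be 47 − 29 = 18.
Column 2 has 4 + 18 + 5 − 3 − 3 = 21; the blank must be 47 − 21 = 26.
Row 6 has 26 − 2 + 8 + 15 − 15 = 32; the blank must be 47 − 32 = 15.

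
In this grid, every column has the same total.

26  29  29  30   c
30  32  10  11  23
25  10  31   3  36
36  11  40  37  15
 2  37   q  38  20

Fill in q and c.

The complete columns each total 119.
Column 3 is missing 119 − 110 = 9 (since 29 + 10 + 31 + 40 = 110).
Column 5 is missing 119 − 94 = 25 (since 23 + 36 + 15 + 20 = 94).

q = 9, c = 25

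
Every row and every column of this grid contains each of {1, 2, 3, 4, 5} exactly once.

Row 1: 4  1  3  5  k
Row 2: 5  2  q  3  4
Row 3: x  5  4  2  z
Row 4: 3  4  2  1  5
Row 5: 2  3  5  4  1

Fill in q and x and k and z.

At (row 2, col 3): row 2 already has {2, 3, 4, 5}, so the value is 1.
Cell (3,1): column 1 already has {2, 3, 4, 5} → 1.
Cell (3,5): row 3 already has {1, 2, 4, 5} → 3.
For row 1, column 5: row 1 already has {1, 3, 4, 5}; that leaves 2.

q = 1, x = 1, k = 2, z = 3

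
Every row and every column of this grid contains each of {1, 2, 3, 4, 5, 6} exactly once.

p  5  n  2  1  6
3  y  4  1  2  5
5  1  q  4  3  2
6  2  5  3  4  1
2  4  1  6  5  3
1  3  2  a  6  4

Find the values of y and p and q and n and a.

For row 1, column 1: column 1 already has {1, 2, 3, 5, 6}; that leaves 4.
For row 2, column 2: row 2 already has {1, 2, 3, 4, 5}; that leaves 6.
For row 1, column 3: row 1 already has {1, 2, 4, 5, 6}; that leaves 3.
Cell (3,3): row 3 already has {1, 2, 3, 4, 5} → 6.
At (row 6, col 4): row 6 already has {1, 2, 3, 4, 6}, so the value is 5.

y = 6, p = 4, q = 6, n = 3, a = 5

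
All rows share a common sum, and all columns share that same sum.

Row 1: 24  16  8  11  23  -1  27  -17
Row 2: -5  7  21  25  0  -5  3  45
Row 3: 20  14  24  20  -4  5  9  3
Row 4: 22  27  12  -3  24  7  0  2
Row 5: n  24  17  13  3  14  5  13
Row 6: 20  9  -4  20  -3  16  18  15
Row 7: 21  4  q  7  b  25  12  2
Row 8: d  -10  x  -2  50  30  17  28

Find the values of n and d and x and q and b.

Rows 1 and 2 both sum to 91, so that's the common total.
Row 5: 24 + 17 + 13 + 3 + 14 + 5 + 13 = 89, so its missing entry is 91 − 89 = 2.
Column 1: 24 − 5 + 20 + 22 + 2 + 20 + 21 = 104, so its missing entry is 91 − 104 = -13.
Column 5: 23 + 0 − 4 + 24 + 3 − 3 + 50 = 93, so its missing entry is 91 − 93 = -2.
Row 7: 21 + 4 + 7 − 2 + 25 + 12 + 2 = 69, so its missing entry is 91 − 69 = 22.
Row 8: -13 − 10 − 2 + 50 + 30 + 17 + 28 = 100, so its missing entry is 91 − 100 = -9.

n = 2, d = -13, x = -9, q = 22, b = -2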